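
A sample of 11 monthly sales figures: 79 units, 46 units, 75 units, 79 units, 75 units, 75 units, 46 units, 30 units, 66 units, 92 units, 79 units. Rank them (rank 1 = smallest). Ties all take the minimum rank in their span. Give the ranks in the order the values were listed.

Sorted (ascending): 30, 46, 46, 66, 75, 75, 75, 79, 79, 79, 92
The 2 values of 46 occupy positions 2–3 → each gets rank 2.
The 3 values of 75 occupy positions 5–7 → each gets rank 5.
The 3 values of 79 occupy positions 8–10 → each gets rank 8.

8, 2, 5, 8, 5, 5, 2, 1, 4, 11, 8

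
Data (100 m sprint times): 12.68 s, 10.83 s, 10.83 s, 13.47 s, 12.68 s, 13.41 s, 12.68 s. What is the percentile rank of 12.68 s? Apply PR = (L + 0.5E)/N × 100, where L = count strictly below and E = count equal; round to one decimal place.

N = 7.
Strictly below 12.68: 2. Equal to 12.68: 3.
PR = (2 + 0.5·3)/7 × 100 = 50.0

50.0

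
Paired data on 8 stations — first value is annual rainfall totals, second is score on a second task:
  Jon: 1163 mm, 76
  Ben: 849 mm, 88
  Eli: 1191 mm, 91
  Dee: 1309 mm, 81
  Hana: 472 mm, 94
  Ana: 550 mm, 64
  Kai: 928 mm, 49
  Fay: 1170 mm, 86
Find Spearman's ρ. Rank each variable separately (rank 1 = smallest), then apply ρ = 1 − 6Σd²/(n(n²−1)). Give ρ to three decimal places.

Ranks of variable 1: 5, 3, 7, 8, 1, 2, 4, 6
Ranks of variable 2: 3, 6, 7, 4, 8, 2, 1, 5
d = r₁ − r₂: 2, -3, 0, 4, -7, 0, 3, 1
d²: 4, 9, 0, 16, 49, 0, 9, 1; Σd² = 88
ρ = 1 − 6·88/(8·63) = 1 − 528/504 = -0.048

-0.048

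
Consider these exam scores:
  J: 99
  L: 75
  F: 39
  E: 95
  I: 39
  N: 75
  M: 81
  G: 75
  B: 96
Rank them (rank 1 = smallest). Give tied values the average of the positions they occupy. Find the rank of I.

Sorted (ascending): 39, 39, 75, 75, 75, 81, 95, 96, 99
The 2 values of 39 occupy positions 1–2 → average rank (1+2)/2 = 1.5.
The 3 values of 75 occupy positions 3–5 → average rank 4.
I has value 39 → rank 1.5.

1.5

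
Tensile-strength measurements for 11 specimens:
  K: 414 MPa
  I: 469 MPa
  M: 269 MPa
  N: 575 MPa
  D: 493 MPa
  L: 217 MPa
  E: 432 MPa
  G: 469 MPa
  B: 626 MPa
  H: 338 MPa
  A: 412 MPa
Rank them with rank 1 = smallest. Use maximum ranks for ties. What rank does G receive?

8

Sorted (ascending): 217, 269, 338, 412, 414, 432, 469, 469, 493, 575, 626
The 2 values of 469 occupy positions 7–8 → each gets rank 8.
G has value 469 MPa → rank 8.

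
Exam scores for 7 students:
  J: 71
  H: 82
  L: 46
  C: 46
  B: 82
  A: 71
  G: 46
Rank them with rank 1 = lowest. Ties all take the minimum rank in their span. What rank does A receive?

4

Sorted (ascending): 46, 46, 46, 71, 71, 82, 82
The 3 values of 46 occupy positions 1–3 → each gets rank 1.
The 2 values of 71 occupy positions 4–5 → each gets rank 4.
The 2 values of 82 occupy positions 6–7 → each gets rank 6.
A has value 71 → rank 4.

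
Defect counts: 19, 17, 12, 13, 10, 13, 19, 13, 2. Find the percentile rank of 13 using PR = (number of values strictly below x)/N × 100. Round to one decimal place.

33.3

N = 9.
Strictly below 13: 3. Equal to 13: 3.
PR = 3/9 × 100 = 33.3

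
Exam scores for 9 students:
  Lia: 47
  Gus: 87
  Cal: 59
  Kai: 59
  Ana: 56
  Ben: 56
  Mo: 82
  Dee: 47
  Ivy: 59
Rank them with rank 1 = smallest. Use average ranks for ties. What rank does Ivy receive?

Sorted (ascending): 47, 47, 56, 56, 59, 59, 59, 82, 87
The 2 values of 47 occupy positions 1–2 → average rank (1+2)/2 = 1.5.
The 2 values of 56 occupy positions 3–4 → average rank (3+4)/2 = 3.5.
The 3 values of 59 occupy positions 5–7 → average rank 6.
Ivy has value 59 → rank 6.

6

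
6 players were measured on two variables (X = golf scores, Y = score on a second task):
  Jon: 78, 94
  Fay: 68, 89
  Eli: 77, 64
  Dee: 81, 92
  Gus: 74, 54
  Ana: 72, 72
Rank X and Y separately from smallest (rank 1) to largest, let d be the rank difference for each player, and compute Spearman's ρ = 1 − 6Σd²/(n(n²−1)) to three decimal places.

0.429

Ranks of variable 1: 5, 1, 4, 6, 3, 2
Ranks of variable 2: 6, 4, 2, 5, 1, 3
d = r₁ − r₂: -1, -3, 2, 1, 2, -1
d²: 1, 9, 4, 1, 4, 1; Σd² = 20
ρ = 1 − 6·20/(6·35) = 1 − 120/210 = 0.429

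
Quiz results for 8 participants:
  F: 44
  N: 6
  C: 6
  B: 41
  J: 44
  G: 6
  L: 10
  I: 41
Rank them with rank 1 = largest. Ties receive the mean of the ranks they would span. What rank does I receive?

Sorted (descending): 44, 44, 41, 41, 10, 6, 6, 6
The 2 values of 44 occupy positions 1–2 → average rank (1+2)/2 = 1.5.
The 2 values of 41 occupy positions 3–4 → average rank (3+4)/2 = 3.5.
The 3 values of 6 occupy positions 6–8 → average rank 7.
I has value 41 → rank 3.5.

3.5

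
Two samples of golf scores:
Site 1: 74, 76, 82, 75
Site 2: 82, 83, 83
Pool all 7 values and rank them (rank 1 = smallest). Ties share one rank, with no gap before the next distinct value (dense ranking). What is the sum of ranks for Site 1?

Sorted (ascending): 74, 75, 76, 82, 82, 83, 83
The 2 values of 82 share dense rank 4.
The 2 values of 83 share dense rank 5.
Remaining distinct values take the next consecutive integers.
Site 1 values → pooled ranks: 74→1, 76→3, 82→4, 75→2
Rank sum = 1 + 3 + 4 + 2 = 10

10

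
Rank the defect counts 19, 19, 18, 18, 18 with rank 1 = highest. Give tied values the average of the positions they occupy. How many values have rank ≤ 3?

2

Sorted (descending): 19, 19, 18, 18, 18
The 2 values of 19 occupy positions 1–2 → average rank (1+2)/2 = 1.5.
The 3 values of 18 occupy positions 3–5 → average rank 4.
Ranks ≤ 3: {1.5, 1.5} → 2 values.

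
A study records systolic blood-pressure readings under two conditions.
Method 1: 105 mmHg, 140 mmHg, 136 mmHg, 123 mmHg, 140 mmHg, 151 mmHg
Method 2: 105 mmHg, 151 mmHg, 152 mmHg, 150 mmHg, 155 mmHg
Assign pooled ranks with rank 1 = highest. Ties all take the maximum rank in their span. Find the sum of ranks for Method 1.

46

Sorted (descending): 155, 152, 151, 151, 150, 140, 140, 136, 123, 105, 105
The 2 values of 151 occupy positions 3–4 → each gets rank 4.
The 2 values of 140 occupy positions 6–7 → each gets rank 7.
The 2 values of 105 occupy positions 10–11 → each gets rank 11.
Method 1 values → pooled ranks: 105→11, 140→7, 136→8, 123→9, 140→7, 151→4
Rank sum = 11 + 7 + 8 + 9 + 7 + 4 = 46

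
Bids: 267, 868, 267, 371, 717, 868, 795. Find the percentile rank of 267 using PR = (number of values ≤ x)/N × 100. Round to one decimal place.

28.6

N = 7.
Strictly below 267: 0. Equal to 267: 2.
PR = 2/7 × 100 = 28.6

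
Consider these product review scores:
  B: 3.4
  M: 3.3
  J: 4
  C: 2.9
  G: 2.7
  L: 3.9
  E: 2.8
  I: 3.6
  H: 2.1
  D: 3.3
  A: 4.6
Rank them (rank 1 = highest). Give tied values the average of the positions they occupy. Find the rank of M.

Sorted (descending): 4.6, 4, 3.9, 3.6, 3.4, 3.3, 3.3, 2.9, 2.8, 2.7, 2.1
The 2 values of 3.3 occupy positions 6–7 → average rank (6+7)/2 = 6.5.
M has value 3.3 → rank 6.5.

6.5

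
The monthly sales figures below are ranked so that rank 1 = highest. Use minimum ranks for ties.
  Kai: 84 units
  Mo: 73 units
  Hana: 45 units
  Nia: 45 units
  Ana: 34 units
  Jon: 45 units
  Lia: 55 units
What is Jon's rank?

4

Sorted (descending): 84, 73, 55, 45, 45, 45, 34
The 3 values of 45 occupy positions 4–6 → each gets rank 4.
Jon has value 45 units → rank 4.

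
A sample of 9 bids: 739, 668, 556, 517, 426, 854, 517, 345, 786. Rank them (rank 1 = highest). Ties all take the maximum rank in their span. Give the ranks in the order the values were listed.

Sorted (descending): 854, 786, 739, 668, 556, 517, 517, 426, 345
The 2 values of 517 occupy positions 6–7 → each gets rank 7.

3, 4, 5, 7, 8, 1, 7, 9, 2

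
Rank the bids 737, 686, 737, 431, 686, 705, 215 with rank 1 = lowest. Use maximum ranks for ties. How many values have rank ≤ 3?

Sorted (ascending): 215, 431, 686, 686, 705, 737, 737
The 2 values of 686 occupy positions 3–4 → each gets rank 4.
The 2 values of 737 occupy positions 6–7 → each gets rank 7.
Ranks ≤ 3: {1, 2} → 2 values.

2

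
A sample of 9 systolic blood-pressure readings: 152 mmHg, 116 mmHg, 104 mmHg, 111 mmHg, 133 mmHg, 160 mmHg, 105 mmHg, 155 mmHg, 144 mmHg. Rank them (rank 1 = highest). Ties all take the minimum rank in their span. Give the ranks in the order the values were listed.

Sorted (descending): 160, 155, 152, 144, 133, 116, 111, 105, 104
No ties — each value takes its position as its rank.

3, 6, 9, 7, 5, 1, 8, 2, 4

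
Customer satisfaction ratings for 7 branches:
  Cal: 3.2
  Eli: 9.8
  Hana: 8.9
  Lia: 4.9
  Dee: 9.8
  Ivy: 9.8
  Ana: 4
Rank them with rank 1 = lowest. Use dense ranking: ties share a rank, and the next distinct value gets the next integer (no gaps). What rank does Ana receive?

2

Sorted (ascending): 3.2, 4, 4.9, 8.9, 9.8, 9.8, 9.8
The 3 values of 9.8 share dense rank 5.
Remaining distinct values take the next consecutive integers.
Ana has value 4 → rank 2.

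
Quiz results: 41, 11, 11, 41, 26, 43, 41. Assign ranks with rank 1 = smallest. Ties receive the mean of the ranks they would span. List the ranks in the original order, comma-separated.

5, 1.5, 1.5, 5, 3, 7, 5

Sorted (ascending): 11, 11, 26, 41, 41, 41, 43
The 2 values of 11 occupy positions 1–2 → average rank (1+2)/2 = 1.5.
The 3 values of 41 occupy positions 4–6 → average rank 5.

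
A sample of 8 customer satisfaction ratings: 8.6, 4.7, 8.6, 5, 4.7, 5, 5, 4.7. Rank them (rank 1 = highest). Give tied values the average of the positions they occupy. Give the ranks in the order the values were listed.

Sorted (descending): 8.6, 8.6, 5, 5, 5, 4.7, 4.7, 4.7
The 2 values of 8.6 occupy positions 1–2 → average rank (1+2)/2 = 1.5.
The 3 values of 5 occupy positions 3–5 → average rank 4.
The 3 values of 4.7 occupy positions 6–8 → average rank 7.

1.5, 7, 1.5, 4, 7, 4, 4, 7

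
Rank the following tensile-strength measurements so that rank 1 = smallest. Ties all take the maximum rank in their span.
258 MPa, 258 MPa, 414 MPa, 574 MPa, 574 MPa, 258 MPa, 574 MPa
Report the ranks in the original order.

Sorted (ascending): 258, 258, 258, 414, 574, 574, 574
The 3 values of 258 occupy positions 1–3 → each gets rank 3.
The 3 values of 574 occupy positions 5–7 → each gets rank 7.

3, 3, 4, 7, 7, 3, 7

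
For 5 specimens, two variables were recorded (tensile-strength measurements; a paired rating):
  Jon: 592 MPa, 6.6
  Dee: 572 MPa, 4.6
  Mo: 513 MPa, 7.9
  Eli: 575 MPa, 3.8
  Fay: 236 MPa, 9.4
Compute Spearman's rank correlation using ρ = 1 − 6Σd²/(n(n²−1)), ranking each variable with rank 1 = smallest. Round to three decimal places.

Ranks of variable 1: 5, 3, 2, 4, 1
Ranks of variable 2: 3, 2, 4, 1, 5
d = r₁ − r₂: 2, 1, -2, 3, -4
d²: 4, 1, 4, 9, 16; Σd² = 34
ρ = 1 − 6·34/(5·24) = 1 − 204/120 = -0.700

-0.700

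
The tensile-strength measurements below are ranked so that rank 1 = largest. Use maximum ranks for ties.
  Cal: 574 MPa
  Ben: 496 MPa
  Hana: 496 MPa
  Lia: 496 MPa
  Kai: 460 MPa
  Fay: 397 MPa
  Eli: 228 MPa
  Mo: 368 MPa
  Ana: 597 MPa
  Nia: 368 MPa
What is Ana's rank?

1

Sorted (descending): 597, 574, 496, 496, 496, 460, 397, 368, 368, 228
The 3 values of 496 occupy positions 3–5 → each gets rank 5.
The 2 values of 368 occupy positions 8–9 → each gets rank 9.
Ana has value 597 MPa → rank 1.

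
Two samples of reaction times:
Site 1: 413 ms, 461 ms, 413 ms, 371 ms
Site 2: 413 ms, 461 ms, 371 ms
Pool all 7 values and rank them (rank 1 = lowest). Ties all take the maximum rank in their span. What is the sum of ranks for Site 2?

Sorted (ascending): 371, 371, 413, 413, 413, 461, 461
The 2 values of 371 occupy positions 1–2 → each gets rank 2.
The 3 values of 413 occupy positions 3–5 → each gets rank 5.
The 2 values of 461 occupy positions 6–7 → each gets rank 7.
Site 2 values → pooled ranks: 413→5, 461→7, 371→2
Rank sum = 5 + 7 + 2 = 14

14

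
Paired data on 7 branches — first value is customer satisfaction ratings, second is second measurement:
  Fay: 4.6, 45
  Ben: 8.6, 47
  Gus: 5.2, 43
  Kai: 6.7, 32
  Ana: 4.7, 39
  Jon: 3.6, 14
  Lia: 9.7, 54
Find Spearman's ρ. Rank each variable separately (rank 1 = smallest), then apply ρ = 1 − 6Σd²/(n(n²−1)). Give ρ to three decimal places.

Ranks of variable 1: 2, 6, 4, 5, 3, 1, 7
Ranks of variable 2: 5, 6, 4, 2, 3, 1, 7
d = r₁ − r₂: -3, 0, 0, 3, 0, 0, 0
d²: 9, 0, 0, 9, 0, 0, 0; Σd² = 18
ρ = 1 − 6·18/(7·48) = 1 − 108/336 = 0.679

0.679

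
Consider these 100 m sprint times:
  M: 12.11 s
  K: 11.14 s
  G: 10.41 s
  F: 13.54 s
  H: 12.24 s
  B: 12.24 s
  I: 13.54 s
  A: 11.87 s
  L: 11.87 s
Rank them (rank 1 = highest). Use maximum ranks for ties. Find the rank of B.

4

Sorted (descending): 13.54, 13.54, 12.24, 12.24, 12.11, 11.87, 11.87, 11.14, 10.41
The 2 values of 13.54 occupy positions 1–2 → each gets rank 2.
The 2 values of 12.24 occupy positions 3–4 → each gets rank 4.
The 2 values of 11.87 occupy positions 6–7 → each gets rank 7.
B has value 12.24 s → rank 4.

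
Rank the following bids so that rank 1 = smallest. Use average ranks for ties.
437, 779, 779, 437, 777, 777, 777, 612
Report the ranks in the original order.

Sorted (ascending): 437, 437, 612, 777, 777, 777, 779, 779
The 2 values of 437 occupy positions 1–2 → average rank (1+2)/2 = 1.5.
The 3 values of 777 occupy positions 4–6 → average rank 5.
The 2 values of 779 occupy positions 7–8 → average rank (7+8)/2 = 7.5.

1.5, 7.5, 7.5, 1.5, 5, 5, 5, 3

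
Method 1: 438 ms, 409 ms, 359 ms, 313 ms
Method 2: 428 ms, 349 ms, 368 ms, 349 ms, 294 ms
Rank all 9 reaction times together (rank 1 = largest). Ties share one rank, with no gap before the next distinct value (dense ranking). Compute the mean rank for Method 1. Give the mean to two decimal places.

Sorted (descending): 438, 428, 409, 368, 359, 349, 349, 313, 294
The 2 values of 349 share dense rank 6.
Remaining distinct values take the next consecutive integers.
Method 1 values → pooled ranks: 438→1, 409→3, 359→5, 313→7
Mean rank = (1 + 3 + 5 + 7) / 4 = 4.00

4.00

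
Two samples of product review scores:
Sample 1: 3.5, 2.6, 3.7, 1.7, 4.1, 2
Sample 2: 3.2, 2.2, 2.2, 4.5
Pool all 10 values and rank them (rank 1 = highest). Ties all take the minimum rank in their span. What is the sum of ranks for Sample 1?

Sorted (descending): 4.5, 4.1, 3.7, 3.5, 3.2, 2.6, 2.2, 2.2, 2, 1.7
The 2 values of 2.2 occupy positions 7–8 → each gets rank 7.
Sample 1 values → pooled ranks: 3.5→4, 2.6→6, 3.7→3, 1.7→10, 4.1→2, 2→9
Rank sum = 4 + 6 + 3 + 10 + 2 + 9 = 34

34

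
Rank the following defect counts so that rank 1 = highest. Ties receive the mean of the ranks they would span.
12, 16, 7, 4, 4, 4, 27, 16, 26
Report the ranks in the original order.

5, 3.5, 6, 8, 8, 8, 1, 3.5, 2

Sorted (descending): 27, 26, 16, 16, 12, 7, 4, 4, 4
The 2 values of 16 occupy positions 3–4 → average rank (3+4)/2 = 3.5.
The 3 values of 4 occupy positions 7–9 → average rank 8.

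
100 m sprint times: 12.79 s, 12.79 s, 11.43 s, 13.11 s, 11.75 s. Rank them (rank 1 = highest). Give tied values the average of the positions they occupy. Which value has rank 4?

Sorted (descending): 13.11, 12.79, 12.79, 11.75, 11.43
The 2 values of 12.79 occupy positions 2–3 → average rank (2+3)/2 = 2.5.
Rank 4 → value 11.75.

11.75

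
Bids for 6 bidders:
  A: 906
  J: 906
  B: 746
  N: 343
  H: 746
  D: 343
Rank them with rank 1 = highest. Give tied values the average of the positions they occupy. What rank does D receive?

Sorted (descending): 906, 906, 746, 746, 343, 343
The 2 values of 906 occupy positions 1–2 → average rank (1+2)/2 = 1.5.
The 2 values of 746 occupy positions 3–4 → average rank (3+4)/2 = 3.5.
The 2 values of 343 occupy positions 5–6 → average rank (5+6)/2 = 5.5.
D has value 343 → rank 5.5.

5.5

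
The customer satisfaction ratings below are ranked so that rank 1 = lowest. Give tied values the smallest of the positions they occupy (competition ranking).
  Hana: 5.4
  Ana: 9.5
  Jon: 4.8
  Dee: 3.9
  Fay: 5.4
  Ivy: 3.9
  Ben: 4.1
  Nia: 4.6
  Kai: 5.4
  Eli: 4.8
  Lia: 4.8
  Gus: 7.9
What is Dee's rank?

Sorted (ascending): 3.9, 3.9, 4.1, 4.6, 4.8, 4.8, 4.8, 5.4, 5.4, 5.4, 7.9, 9.5
The 2 values of 3.9 occupy positions 1–2 → each gets rank 1.
The 3 values of 4.8 occupy positions 5–7 → each gets rank 5.
The 3 values of 5.4 occupy positions 8–10 → each gets rank 8.
Dee has value 3.9 → rank 1.

1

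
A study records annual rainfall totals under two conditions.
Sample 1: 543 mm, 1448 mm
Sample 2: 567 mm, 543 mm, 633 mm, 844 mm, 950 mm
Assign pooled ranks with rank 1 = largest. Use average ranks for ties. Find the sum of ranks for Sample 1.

7.5

Sorted (descending): 1448, 950, 844, 633, 567, 543, 543
The 2 values of 543 occupy positions 6–7 → average rank (6+7)/2 = 6.5.
Sample 1 values → pooled ranks: 543→6.5, 1448→1
Rank sum = 6.5 + 1 = 7.5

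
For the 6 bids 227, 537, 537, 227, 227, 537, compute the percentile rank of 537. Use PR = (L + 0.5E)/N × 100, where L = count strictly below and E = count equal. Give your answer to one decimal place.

75.0

N = 6.
Strictly below 537: 3. Equal to 537: 3.
PR = (3 + 0.5·3)/6 × 100 = 75.0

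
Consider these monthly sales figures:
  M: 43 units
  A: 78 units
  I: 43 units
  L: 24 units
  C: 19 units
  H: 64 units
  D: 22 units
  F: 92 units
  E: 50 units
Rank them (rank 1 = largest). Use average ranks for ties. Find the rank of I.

Sorted (descending): 92, 78, 64, 50, 43, 43, 24, 22, 19
The 2 values of 43 occupy positions 5–6 → average rank (5+6)/2 = 5.5.
I has value 43 units → rank 5.5.

5.5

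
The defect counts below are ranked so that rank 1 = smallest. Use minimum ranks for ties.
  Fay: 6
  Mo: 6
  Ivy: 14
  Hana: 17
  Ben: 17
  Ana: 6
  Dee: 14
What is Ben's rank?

6

Sorted (ascending): 6, 6, 6, 14, 14, 17, 17
The 3 values of 6 occupy positions 1–3 → each gets rank 1.
The 2 values of 14 occupy positions 4–5 → each gets rank 4.
The 2 values of 17 occupy positions 6–7 → each gets rank 6.
Ben has value 17 → rank 6.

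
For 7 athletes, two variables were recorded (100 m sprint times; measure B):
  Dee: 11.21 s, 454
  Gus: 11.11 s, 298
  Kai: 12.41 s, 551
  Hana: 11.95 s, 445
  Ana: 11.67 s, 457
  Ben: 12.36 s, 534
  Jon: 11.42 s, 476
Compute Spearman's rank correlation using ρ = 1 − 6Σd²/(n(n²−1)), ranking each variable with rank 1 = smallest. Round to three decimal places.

Ranks of variable 1: 2, 1, 7, 5, 4, 6, 3
Ranks of variable 2: 3, 1, 7, 2, 4, 6, 5
d = r₁ − r₂: -1, 0, 0, 3, 0, 0, -2
d²: 1, 0, 0, 9, 0, 0, 4; Σd² = 14
ρ = 1 − 6·14/(7·48) = 1 − 84/336 = 0.750

0.750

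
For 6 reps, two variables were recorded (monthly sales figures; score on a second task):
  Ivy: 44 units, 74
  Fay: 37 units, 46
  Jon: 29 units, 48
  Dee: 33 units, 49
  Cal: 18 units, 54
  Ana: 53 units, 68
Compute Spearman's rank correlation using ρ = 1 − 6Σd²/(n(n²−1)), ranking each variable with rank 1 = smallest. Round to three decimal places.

Ranks of variable 1: 5, 4, 2, 3, 1, 6
Ranks of variable 2: 6, 1, 2, 3, 4, 5
d = r₁ − r₂: -1, 3, 0, 0, -3, 1
d²: 1, 9, 0, 0, 9, 1; Σd² = 20
ρ = 1 − 6·20/(6·35) = 1 − 120/210 = 0.429

0.429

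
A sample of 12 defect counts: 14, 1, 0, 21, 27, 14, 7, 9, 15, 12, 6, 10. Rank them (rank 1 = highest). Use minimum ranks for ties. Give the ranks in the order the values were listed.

4, 11, 12, 2, 1, 4, 9, 8, 3, 6, 10, 7

Sorted (descending): 27, 21, 15, 14, 14, 12, 10, 9, 7, 6, 1, 0
The 2 values of 14 occupy positions 4–5 → each gets rank 4.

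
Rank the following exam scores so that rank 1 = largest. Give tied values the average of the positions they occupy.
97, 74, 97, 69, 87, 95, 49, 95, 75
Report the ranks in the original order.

1.5, 7, 1.5, 8, 5, 3.5, 9, 3.5, 6

Sorted (descending): 97, 97, 95, 95, 87, 75, 74, 69, 49
The 2 values of 97 occupy positions 1–2 → average rank (1+2)/2 = 1.5.
The 2 values of 95 occupy positions 3–4 → average rank (3+4)/2 = 3.5.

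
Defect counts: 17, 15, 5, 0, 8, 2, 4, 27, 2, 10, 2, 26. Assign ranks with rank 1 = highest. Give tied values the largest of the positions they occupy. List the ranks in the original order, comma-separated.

3, 4, 7, 12, 6, 11, 8, 1, 11, 5, 11, 2

Sorted (descending): 27, 26, 17, 15, 10, 8, 5, 4, 2, 2, 2, 0
The 3 values of 2 occupy positions 9–11 → each gets rank 11.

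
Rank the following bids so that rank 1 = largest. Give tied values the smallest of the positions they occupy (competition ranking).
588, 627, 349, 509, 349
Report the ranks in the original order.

2, 1, 4, 3, 4

Sorted (descending): 627, 588, 509, 349, 349
The 2 values of 349 occupy positions 4–5 → each gets rank 4.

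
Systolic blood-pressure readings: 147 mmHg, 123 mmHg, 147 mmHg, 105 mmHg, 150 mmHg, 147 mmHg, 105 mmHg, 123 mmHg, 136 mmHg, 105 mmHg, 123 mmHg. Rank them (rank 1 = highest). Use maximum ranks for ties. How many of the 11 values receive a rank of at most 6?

Sorted (descending): 150, 147, 147, 147, 136, 123, 123, 123, 105, 105, 105
The 3 values of 147 occupy positions 2–4 → each gets rank 4.
The 3 values of 123 occupy positions 6–8 → each gets rank 8.
The 3 values of 105 occupy positions 9–11 → each gets rank 11.
Ranks ≤ 6: {1, 4, 4, 4, 5} → 5 values.

5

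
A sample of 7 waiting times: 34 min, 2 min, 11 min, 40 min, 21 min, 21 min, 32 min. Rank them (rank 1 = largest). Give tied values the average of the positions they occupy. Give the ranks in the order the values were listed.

2, 7, 6, 1, 4.5, 4.5, 3

Sorted (descending): 40, 34, 32, 21, 21, 11, 2
The 2 values of 21 occupy positions 4–5 → average rank (4+5)/2 = 4.5.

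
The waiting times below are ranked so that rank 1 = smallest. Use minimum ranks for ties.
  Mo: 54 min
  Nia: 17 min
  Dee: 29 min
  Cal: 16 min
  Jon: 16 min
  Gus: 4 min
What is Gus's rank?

1

Sorted (ascending): 4, 16, 16, 17, 29, 54
The 2 values of 16 occupy positions 2–3 → each gets rank 2.
Gus has value 4 min → rank 1.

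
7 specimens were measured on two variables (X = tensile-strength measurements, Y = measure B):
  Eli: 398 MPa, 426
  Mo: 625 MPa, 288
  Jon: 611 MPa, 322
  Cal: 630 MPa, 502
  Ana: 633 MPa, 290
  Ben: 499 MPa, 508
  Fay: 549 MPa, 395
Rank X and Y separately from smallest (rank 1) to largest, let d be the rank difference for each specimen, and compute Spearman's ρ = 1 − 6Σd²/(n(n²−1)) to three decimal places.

-0.500

Ranks of variable 1: 1, 5, 4, 6, 7, 2, 3
Ranks of variable 2: 5, 1, 3, 6, 2, 7, 4
d = r₁ − r₂: -4, 4, 1, 0, 5, -5, -1
d²: 16, 16, 1, 0, 25, 25, 1; Σd² = 84
ρ = 1 − 6·84/(7·48) = 1 − 504/336 = -0.500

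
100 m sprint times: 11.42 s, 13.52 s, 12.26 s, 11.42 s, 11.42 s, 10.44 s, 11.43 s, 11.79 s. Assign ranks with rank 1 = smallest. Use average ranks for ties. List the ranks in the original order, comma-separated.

3, 8, 7, 3, 3, 1, 5, 6

Sorted (ascending): 10.44, 11.42, 11.42, 11.42, 11.43, 11.79, 12.26, 13.52
The 3 values of 11.42 occupy positions 2–4 → average rank 3.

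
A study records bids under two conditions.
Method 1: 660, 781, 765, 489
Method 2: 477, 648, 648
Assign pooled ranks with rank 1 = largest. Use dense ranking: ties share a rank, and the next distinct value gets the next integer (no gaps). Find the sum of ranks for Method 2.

Sorted (descending): 781, 765, 660, 648, 648, 489, 477
The 2 values of 648 share dense rank 4.
Remaining distinct values take the next consecutive integers.
Method 2 values → pooled ranks: 477→6, 648→4, 648→4
Rank sum = 6 + 4 + 4 = 14

14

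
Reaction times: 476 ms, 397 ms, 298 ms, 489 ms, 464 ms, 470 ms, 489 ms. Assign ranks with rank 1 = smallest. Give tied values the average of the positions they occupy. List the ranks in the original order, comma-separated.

Sorted (ascending): 298, 397, 464, 470, 476, 489, 489
The 2 values of 489 occupy positions 6–7 → average rank (6+7)/2 = 6.5.

5, 2, 1, 6.5, 3, 4, 6.5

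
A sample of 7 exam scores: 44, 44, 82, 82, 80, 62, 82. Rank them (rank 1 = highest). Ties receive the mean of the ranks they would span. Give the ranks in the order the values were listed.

6.5, 6.5, 2, 2, 4, 5, 2

Sorted (descending): 82, 82, 82, 80, 62, 44, 44
The 3 values of 82 occupy positions 1–3 → average rank 2.
The 2 values of 44 occupy positions 6–7 → average rank (6+7)/2 = 6.5.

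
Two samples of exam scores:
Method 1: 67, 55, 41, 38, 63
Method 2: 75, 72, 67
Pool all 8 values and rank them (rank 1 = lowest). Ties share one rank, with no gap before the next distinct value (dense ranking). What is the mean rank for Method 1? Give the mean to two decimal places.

Sorted (ascending): 38, 41, 55, 63, 67, 67, 72, 75
The 2 values of 67 share dense rank 5.
Remaining distinct values take the next consecutive integers.
Method 1 values → pooled ranks: 67→5, 55→3, 41→2, 38→1, 63→4
Mean rank = (5 + 3 + 2 + 1 + 4) / 5 = 3.00

3.00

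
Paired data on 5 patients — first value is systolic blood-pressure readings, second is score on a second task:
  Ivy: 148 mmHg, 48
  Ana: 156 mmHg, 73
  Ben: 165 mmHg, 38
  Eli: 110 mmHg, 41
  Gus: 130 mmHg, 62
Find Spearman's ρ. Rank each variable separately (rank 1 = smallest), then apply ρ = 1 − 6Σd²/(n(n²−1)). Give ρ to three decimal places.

Ranks of variable 1: 3, 4, 5, 1, 2
Ranks of variable 2: 3, 5, 1, 2, 4
d = r₁ − r₂: 0, -1, 4, -1, -2
d²: 0, 1, 16, 1, 4; Σd² = 22
ρ = 1 − 6·22/(5·24) = 1 − 132/120 = -0.100

-0.100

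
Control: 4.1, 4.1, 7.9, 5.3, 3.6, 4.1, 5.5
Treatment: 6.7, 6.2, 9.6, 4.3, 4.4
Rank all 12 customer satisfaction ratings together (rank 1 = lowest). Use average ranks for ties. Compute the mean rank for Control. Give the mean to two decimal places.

Sorted (ascending): 3.6, 4.1, 4.1, 4.1, 4.3, 4.4, 5.3, 5.5, 6.2, 6.7, 7.9, 9.6
The 3 values of 4.1 occupy positions 2–4 → average rank 3.
Control values → pooled ranks: 4.1→3, 4.1→3, 7.9→11, 5.3→7, 3.6→1, 4.1→3, 5.5→8
Mean rank = (3 + 3 + 11 + 7 + 1 + 3 + 8) / 7 = 5.14

5.14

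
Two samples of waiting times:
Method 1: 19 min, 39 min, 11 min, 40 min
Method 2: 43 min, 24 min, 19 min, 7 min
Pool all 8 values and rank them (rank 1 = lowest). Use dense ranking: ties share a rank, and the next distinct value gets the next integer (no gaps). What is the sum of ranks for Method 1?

16

Sorted (ascending): 7, 11, 19, 19, 24, 39, 40, 43
The 2 values of 19 share dense rank 3.
Remaining distinct values take the next consecutive integers.
Method 1 values → pooled ranks: 19→3, 39→5, 11→2, 40→6
Rank sum = 3 + 5 + 2 + 6 = 16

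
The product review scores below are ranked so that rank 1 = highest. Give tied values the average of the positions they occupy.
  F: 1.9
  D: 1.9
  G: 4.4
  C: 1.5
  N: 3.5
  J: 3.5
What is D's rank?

Sorted (descending): 4.4, 3.5, 3.5, 1.9, 1.9, 1.5
The 2 values of 3.5 occupy positions 2–3 → average rank (2+3)/2 = 2.5.
The 2 values of 1.9 occupy positions 4–5 → average rank (4+5)/2 = 4.5.
D has value 1.9 → rank 4.5.

4.5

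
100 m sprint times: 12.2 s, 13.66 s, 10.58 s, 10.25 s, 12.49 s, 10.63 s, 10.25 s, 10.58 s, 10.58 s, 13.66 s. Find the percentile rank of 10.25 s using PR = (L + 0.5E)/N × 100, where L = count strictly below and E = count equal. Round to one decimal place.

N = 10.
Strictly below 10.25: 0. Equal to 10.25: 2.
PR = (0 + 0.5·2)/10 × 100 = 10.0

10.0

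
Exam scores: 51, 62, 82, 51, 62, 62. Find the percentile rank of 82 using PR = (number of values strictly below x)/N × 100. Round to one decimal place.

83.3

N = 6.
Strictly below 82: 5. Equal to 82: 1.
PR = 5/6 × 100 = 83.3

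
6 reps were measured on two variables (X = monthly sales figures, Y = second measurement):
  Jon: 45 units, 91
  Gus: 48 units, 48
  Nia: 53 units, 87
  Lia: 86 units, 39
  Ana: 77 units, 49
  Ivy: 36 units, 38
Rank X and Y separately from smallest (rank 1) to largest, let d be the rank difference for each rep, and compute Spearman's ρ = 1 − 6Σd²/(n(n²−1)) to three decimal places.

0.029

Ranks of variable 1: 2, 3, 4, 6, 5, 1
Ranks of variable 2: 6, 3, 5, 2, 4, 1
d = r₁ − r₂: -4, 0, -1, 4, 1, 0
d²: 16, 0, 1, 16, 1, 0; Σd² = 34
ρ = 1 − 6·34/(6·35) = 1 − 204/210 = 0.029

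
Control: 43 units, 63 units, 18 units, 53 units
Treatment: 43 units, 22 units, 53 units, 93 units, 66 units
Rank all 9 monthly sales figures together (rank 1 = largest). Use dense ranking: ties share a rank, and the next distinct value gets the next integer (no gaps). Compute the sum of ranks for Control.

Sorted (descending): 93, 66, 63, 53, 53, 43, 43, 22, 18
The 2 values of 53 share dense rank 4.
The 2 values of 43 share dense rank 5.
Remaining distinct values take the next consecutive integers.
Control values → pooled ranks: 43→5, 63→3, 18→7, 53→4
Rank sum = 5 + 3 + 7 + 4 = 19

19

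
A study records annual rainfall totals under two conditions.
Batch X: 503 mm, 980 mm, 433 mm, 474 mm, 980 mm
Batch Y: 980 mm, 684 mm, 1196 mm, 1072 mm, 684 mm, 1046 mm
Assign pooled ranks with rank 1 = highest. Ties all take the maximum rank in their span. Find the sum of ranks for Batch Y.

Sorted (descending): 1196, 1072, 1046, 980, 980, 980, 684, 684, 503, 474, 433
The 3 values of 980 occupy positions 4–6 → each gets rank 6.
The 2 values of 684 occupy positions 7–8 → each gets rank 8.
Batch Y values → pooled ranks: 980→6, 684→8, 1196→1, 1072→2, 684→8, 1046→3
Rank sum = 6 + 8 + 1 + 2 + 8 + 3 = 28

28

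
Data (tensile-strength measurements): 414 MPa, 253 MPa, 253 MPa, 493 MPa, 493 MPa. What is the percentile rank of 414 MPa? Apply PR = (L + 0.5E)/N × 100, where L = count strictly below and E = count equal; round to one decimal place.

50.0

N = 5.
Strictly below 414: 2. Equal to 414: 1.
PR = (2 + 0.5·1)/5 × 100 = 50.0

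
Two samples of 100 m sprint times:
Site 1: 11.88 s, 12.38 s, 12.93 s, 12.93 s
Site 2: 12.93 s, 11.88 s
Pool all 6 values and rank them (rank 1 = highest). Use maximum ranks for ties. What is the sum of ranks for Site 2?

Sorted (descending): 12.93, 12.93, 12.93, 12.38, 11.88, 11.88
The 3 values of 12.93 occupy positions 1–3 → each gets rank 3.
The 2 values of 11.88 occupy positions 5–6 → each gets rank 6.
Site 2 values → pooled ranks: 12.93→3, 11.88→6
Rank sum = 3 + 6 = 9

9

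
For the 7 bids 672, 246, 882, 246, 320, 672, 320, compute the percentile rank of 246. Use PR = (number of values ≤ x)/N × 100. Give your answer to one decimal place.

N = 7.
Strictly below 246: 0. Equal to 246: 2.
PR = 2/7 × 100 = 28.6

28.6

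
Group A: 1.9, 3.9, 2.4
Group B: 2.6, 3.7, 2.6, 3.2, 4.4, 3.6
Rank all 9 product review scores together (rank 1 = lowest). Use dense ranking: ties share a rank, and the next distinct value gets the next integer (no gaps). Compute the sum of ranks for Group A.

Sorted (ascending): 1.9, 2.4, 2.6, 2.6, 3.2, 3.6, 3.7, 3.9, 4.4
The 2 values of 2.6 share dense rank 3.
Remaining distinct values take the next consecutive integers.
Group A values → pooled ranks: 1.9→1, 3.9→7, 2.4→2
Rank sum = 1 + 7 + 2 = 10

10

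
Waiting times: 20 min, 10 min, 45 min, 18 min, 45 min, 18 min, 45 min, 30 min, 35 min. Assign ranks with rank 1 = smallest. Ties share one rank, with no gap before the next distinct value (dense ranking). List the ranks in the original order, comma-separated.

Sorted (ascending): 10, 18, 18, 20, 30, 35, 45, 45, 45
The 2 values of 18 share dense rank 2.
The 3 values of 45 share dense rank 6.
Remaining distinct values take the next consecutive integers.

3, 1, 6, 2, 6, 2, 6, 4, 5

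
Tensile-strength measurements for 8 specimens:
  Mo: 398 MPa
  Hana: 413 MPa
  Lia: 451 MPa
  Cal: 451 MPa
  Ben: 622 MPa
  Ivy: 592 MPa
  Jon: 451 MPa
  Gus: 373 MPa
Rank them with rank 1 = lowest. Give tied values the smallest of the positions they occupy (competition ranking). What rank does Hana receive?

Sorted (ascending): 373, 398, 413, 451, 451, 451, 592, 622
The 3 values of 451 occupy positions 4–6 → each gets rank 4.
Hana has value 413 MPa → rank 3.

3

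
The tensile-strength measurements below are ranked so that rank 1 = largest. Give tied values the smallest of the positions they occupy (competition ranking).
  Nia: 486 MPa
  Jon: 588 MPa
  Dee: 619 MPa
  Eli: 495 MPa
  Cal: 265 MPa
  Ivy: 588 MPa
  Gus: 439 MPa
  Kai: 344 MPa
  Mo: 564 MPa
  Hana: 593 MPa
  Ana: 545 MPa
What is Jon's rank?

3

Sorted (descending): 619, 593, 588, 588, 564, 545, 495, 486, 439, 344, 265
The 2 values of 588 occupy positions 3–4 → each gets rank 3.
Jon has value 588 MPa → rank 3.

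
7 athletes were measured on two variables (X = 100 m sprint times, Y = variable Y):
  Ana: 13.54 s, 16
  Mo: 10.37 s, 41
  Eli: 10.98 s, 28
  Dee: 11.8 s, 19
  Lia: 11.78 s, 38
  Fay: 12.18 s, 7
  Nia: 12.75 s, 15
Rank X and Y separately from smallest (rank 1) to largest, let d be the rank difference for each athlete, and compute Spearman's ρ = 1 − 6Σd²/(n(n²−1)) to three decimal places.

Ranks of variable 1: 7, 1, 2, 4, 3, 5, 6
Ranks of variable 2: 3, 7, 5, 4, 6, 1, 2
d = r₁ − r₂: 4, -6, -3, 0, -3, 4, 4
d²: 16, 36, 9, 0, 9, 16, 16; Σd² = 102
ρ = 1 − 6·102/(7·48) = 1 − 612/336 = -0.821

-0.821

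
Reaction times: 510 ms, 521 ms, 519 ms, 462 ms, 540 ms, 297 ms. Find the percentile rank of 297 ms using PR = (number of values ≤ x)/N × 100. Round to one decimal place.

N = 6.
Strictly below 297: 0. Equal to 297: 1.
PR = 1/6 × 100 = 16.7

16.7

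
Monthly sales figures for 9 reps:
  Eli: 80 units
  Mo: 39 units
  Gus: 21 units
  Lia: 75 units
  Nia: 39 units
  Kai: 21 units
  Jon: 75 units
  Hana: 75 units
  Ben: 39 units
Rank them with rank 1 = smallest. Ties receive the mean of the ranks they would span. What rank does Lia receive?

7

Sorted (ascending): 21, 21, 39, 39, 39, 75, 75, 75, 80
The 2 values of 21 occupy positions 1–2 → average rank (1+2)/2 = 1.5.
The 3 values of 39 occupy positions 3–5 → average rank 4.
The 3 values of 75 occupy positions 6–8 → average rank 7.
Lia has value 75 units → rank 7.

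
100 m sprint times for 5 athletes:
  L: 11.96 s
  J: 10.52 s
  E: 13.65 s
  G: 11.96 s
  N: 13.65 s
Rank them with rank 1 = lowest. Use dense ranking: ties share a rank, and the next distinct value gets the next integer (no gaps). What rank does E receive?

3

Sorted (ascending): 10.52, 11.96, 11.96, 13.65, 13.65
The 2 values of 11.96 share dense rank 2.
The 2 values of 13.65 share dense rank 3.
Remaining distinct values take the next consecutive integers.
E has value 13.65 s → rank 3.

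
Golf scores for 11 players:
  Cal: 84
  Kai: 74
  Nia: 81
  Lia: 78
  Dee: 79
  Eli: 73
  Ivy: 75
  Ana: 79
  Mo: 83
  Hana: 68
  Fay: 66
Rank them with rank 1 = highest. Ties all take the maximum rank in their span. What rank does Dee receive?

5

Sorted (descending): 84, 83, 81, 79, 79, 78, 75, 74, 73, 68, 66
The 2 values of 79 occupy positions 4–5 → each gets rank 5.
Dee has value 79 → rank 5.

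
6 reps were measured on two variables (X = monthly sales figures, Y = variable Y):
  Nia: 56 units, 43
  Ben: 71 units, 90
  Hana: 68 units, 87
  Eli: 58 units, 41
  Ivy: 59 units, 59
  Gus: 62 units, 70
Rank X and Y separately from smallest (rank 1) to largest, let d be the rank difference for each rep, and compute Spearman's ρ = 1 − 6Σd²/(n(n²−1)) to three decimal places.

Ranks of variable 1: 1, 6, 5, 2, 3, 4
Ranks of variable 2: 2, 6, 5, 1, 3, 4
d = r₁ − r₂: -1, 0, 0, 1, 0, 0
d²: 1, 0, 0, 1, 0, 0; Σd² = 2
ρ = 1 − 6·2/(6·35) = 1 − 12/210 = 0.943

0.943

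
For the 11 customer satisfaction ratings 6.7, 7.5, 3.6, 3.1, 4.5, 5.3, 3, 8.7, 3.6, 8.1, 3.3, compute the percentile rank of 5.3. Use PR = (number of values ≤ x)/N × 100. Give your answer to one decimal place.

63.6

N = 11.
Strictly below 5.3: 6. Equal to 5.3: 1.
PR = 7/11 × 100 = 63.6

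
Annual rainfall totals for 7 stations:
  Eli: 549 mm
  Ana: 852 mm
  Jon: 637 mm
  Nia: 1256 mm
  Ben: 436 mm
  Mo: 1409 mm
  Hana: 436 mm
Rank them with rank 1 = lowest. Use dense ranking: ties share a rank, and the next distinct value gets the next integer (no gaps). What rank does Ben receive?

Sorted (ascending): 436, 436, 549, 637, 852, 1256, 1409
The 2 values of 436 share dense rank 1.
Remaining distinct values take the next consecutive integers.
Ben has value 436 mm → rank 1.

1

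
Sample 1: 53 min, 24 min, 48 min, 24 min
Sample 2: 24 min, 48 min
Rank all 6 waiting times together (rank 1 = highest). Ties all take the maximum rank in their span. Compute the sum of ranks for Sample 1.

16

Sorted (descending): 53, 48, 48, 24, 24, 24
The 2 values of 48 occupy positions 2–3 → each gets rank 3.
The 3 values of 24 occupy positions 4–6 → each gets rank 6.
Sample 1 values → pooled ranks: 53→1, 24→6, 48→3, 24→6
Rank sum = 1 + 6 + 3 + 6 = 16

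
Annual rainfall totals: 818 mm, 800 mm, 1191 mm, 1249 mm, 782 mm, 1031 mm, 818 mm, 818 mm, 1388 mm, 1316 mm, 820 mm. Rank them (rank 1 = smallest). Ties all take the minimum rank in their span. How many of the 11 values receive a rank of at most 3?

5

Sorted (ascending): 782, 800, 818, 818, 818, 820, 1031, 1191, 1249, 1316, 1388
The 3 values of 818 occupy positions 3–5 → each gets rank 3.
Ranks ≤ 3: {1, 2, 3, 3, 3} → 5 values.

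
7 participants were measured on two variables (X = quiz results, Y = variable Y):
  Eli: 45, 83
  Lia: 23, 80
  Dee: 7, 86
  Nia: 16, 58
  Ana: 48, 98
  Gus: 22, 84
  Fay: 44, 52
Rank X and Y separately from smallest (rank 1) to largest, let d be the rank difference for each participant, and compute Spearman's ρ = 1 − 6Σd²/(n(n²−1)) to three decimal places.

0.107

Ranks of variable 1: 6, 4, 1, 2, 7, 3, 5
Ranks of variable 2: 4, 3, 6, 2, 7, 5, 1
d = r₁ − r₂: 2, 1, -5, 0, 0, -2, 4
d²: 4, 1, 25, 0, 0, 4, 16; Σd² = 50
ρ = 1 − 6·50/(7·48) = 1 − 300/336 = 0.107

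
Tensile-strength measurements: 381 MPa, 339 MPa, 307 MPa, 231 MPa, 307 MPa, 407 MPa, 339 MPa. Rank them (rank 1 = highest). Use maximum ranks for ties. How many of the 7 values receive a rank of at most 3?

Sorted (descending): 407, 381, 339, 339, 307, 307, 231
The 2 values of 339 occupy positions 3–4 → each gets rank 4.
The 2 values of 307 occupy positions 5–6 → each gets rank 6.
Ranks ≤ 3: {1, 2} → 2 values.

2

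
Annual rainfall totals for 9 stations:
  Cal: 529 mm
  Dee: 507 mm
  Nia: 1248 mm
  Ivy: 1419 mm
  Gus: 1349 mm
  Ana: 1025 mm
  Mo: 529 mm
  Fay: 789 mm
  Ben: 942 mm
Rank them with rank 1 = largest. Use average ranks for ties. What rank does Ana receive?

4

Sorted (descending): 1419, 1349, 1248, 1025, 942, 789, 529, 529, 507
The 2 values of 529 occupy positions 7–8 → average rank (7+8)/2 = 7.5.
Ana has value 1025 mm → rank 4.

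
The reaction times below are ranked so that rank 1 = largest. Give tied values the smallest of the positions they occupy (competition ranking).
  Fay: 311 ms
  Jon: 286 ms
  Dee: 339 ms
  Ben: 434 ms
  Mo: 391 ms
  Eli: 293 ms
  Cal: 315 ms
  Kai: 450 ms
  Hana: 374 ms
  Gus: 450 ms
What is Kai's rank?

Sorted (descending): 450, 450, 434, 391, 374, 339, 315, 311, 293, 286
The 2 values of 450 occupy positions 1–2 → each gets rank 1.
Kai has value 450 ms → rank 1.

1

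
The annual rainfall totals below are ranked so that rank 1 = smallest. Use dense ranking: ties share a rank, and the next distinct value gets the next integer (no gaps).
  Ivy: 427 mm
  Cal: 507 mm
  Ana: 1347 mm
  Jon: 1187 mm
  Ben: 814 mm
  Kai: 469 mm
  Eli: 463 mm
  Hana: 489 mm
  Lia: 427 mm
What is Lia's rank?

Sorted (ascending): 427, 427, 463, 469, 489, 507, 814, 1187, 1347
The 2 values of 427 share dense rank 1.
Remaining distinct values take the next consecutive integers.
Lia has value 427 mm → rank 1.

1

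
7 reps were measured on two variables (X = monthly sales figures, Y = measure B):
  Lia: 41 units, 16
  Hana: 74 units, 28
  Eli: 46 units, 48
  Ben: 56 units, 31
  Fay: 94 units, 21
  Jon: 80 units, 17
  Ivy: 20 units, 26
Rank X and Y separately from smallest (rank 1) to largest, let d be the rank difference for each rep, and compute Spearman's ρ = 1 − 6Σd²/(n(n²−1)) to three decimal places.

Ranks of variable 1: 2, 5, 3, 4, 7, 6, 1
Ranks of variable 2: 1, 5, 7, 6, 3, 2, 4
d = r₁ − r₂: 1, 0, -4, -2, 4, 4, -3
d²: 1, 0, 16, 4, 16, 16, 9; Σd² = 62
ρ = 1 − 6·62/(7·48) = 1 − 372/336 = -0.107

-0.107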